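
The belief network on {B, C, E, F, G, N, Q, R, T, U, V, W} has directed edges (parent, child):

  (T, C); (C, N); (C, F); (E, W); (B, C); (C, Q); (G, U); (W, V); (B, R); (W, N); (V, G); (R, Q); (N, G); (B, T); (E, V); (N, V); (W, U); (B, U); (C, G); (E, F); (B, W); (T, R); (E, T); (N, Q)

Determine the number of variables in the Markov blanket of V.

5

The Markov blanket of a node is its parents, its children, and the other parents of its children.
V has child G.
V's parents: E, N, W.
Parents of each child, excluding V:
  parents(G) \ {V} = {C, N}.
MB(V) = {C, E, G, N, W}, which has 5 nodes.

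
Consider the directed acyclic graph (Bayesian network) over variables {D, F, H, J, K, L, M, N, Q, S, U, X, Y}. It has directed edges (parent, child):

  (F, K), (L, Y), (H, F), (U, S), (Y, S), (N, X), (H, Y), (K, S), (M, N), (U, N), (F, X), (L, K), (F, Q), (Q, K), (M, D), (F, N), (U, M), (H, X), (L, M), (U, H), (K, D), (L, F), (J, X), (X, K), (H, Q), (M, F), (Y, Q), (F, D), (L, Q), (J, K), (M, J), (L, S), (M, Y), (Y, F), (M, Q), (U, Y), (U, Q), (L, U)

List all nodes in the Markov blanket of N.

{F, H, J, M, U, X}

Pa(N) = {F, M, U}.
N has child X.
Parents of each child, excluding N:
  X: F, H, J
So the Markov blanket of N is {F, H, J, M, U, X}.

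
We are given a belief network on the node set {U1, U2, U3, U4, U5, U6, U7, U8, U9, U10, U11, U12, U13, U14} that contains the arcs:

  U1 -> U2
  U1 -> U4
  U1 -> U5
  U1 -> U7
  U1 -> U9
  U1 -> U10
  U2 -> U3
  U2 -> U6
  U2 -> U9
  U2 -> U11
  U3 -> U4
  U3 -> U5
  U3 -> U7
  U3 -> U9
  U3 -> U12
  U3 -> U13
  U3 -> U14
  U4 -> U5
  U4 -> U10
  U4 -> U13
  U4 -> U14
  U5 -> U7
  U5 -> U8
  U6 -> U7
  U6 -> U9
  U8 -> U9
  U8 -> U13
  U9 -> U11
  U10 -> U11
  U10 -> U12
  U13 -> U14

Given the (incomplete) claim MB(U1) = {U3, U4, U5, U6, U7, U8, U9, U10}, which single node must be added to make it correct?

U1's parents: none.
Ch(U1) = {U2, U4, U5, U7, U9, U10}.
Parents of each child, excluding U1:
  U2 has no other parent.
  U4's other parent is U3.
  U5 also has parents U3, U4.
  parents(U7) \ {U1} = {U3, U5, U6}.
  U9's other parents are U2, U3, U6, U8.
  U10 also has parent U4.
MB(U1) = {U2, U3, U4, U5, U6, U7, U8, U9, U10}.
Comparing with the claimed set, U2 is missing.

U2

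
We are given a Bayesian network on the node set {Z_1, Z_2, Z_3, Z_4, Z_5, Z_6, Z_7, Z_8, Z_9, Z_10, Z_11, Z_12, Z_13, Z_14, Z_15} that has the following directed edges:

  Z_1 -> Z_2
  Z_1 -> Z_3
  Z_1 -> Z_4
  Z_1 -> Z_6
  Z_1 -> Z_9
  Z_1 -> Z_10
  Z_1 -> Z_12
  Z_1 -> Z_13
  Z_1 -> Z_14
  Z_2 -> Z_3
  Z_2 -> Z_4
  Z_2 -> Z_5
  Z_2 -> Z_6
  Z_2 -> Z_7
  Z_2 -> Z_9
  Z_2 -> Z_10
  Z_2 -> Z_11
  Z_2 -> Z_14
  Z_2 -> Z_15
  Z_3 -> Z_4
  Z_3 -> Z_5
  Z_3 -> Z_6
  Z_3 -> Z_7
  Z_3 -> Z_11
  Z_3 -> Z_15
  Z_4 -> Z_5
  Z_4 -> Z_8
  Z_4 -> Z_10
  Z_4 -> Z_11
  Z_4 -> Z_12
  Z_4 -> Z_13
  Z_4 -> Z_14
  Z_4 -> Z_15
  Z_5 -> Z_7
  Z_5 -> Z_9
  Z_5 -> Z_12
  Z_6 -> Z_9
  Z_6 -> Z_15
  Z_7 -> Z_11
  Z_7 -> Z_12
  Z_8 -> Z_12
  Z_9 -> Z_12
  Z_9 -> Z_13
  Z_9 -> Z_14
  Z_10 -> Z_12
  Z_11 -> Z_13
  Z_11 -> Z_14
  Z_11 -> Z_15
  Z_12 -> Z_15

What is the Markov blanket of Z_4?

Recall MB(v) = parents ∪ children ∪ spouses, where spouses are the other parents of v's children.
Pa(Z_4) = {Z_1, Z_2, Z_3}.
Z_4 has children Z_5, Z_8, Z_10, Z_11, Z_12, Z_13, Z_14, Z_15.
Co-parents of Z_4 (other parents of its children):
  parents(Z_5) \ {Z_4} = {Z_2, Z_3}.
  Z_8 has no other parent.
  Z_10's other parents are Z_1, Z_2.
  Z_11 also has parents Z_2, Z_3, Z_7.
  Z_12 also has parents Z_1, Z_5, Z_7, Z_8, Z_9, Z_10.
  Z_13 also has parents Z_1, Z_9, Z_11.
  parents(Z_14) \ {Z_4} = {Z_1, Z_2, Z_9, Z_11}.
  parents(Z_15) \ {Z_4} = {Z_2, Z_3, Z_6, Z_11, Z_12}.
MB(Z_4) = {Z_1, Z_2, Z_3, Z_5, Z_6, Z_7, Z_8, Z_9, Z_10, Z_11, Z_12, Z_13, Z_14, Z_15}.

{Z_1, Z_2, Z_3, Z_5, Z_6, Z_7, Z_8, Z_9, Z_10, Z_11, Z_12, Z_13, Z_14, Z_15}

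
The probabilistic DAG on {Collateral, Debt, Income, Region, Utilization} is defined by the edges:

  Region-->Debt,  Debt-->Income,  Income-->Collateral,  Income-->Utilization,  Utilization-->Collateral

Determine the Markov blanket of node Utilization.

A node's Markov blanket = Pa ∪ Ch ∪ (parents of Ch other than the node itself).
Utilization has parent Income.
Utilization has child Collateral.
For each child, the remaining parents (spouses of Utilization):
  parents(Collateral) \ {Utilization} = {Income}.
Taking the union gives {Collateral, Income}.

{Collateral, Income}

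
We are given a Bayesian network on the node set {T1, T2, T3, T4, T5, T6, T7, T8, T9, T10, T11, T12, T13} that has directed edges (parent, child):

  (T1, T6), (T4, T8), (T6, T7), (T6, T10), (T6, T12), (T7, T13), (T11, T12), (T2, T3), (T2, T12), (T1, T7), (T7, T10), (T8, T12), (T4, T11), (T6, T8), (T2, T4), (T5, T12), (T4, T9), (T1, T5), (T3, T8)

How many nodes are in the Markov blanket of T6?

T6's parents: T1.
Ch(T6) = {T7, T8, T10, T12}.
Co-parents of T6 (other parents of its children):
  T7: T1
  T8: T3, T4
  T10: T7
  T12: T2, T5, T8, T11
MB(T6) = {T1, T2, T3, T4, T5, T7, T8, T10, T11, T12}, which has 10 nodes.

10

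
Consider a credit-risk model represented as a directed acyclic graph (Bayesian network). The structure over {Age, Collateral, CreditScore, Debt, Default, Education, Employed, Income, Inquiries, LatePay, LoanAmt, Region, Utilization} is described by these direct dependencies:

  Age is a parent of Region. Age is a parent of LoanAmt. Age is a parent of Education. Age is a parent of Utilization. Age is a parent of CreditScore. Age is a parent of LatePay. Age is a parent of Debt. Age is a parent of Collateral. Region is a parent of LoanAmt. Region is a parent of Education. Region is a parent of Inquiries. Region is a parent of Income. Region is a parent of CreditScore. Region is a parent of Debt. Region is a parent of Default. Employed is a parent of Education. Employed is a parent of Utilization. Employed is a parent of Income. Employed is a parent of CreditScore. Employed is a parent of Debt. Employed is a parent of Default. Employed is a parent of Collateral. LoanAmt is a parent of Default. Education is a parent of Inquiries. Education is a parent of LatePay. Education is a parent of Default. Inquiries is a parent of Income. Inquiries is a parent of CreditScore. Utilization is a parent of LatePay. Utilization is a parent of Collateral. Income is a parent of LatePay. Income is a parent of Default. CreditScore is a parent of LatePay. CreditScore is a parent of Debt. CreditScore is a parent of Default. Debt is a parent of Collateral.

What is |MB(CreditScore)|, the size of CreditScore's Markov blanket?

By definition, MB(CreditScore) is built from CreditScore's parents, CreditScore's children, and the co-parents of CreditScore.
CreditScore's parents: Age, Employed, Inquiries, Region.
CreditScore has children Debt, Default, LatePay.
For each child, the remaining parents (spouses of CreditScore):
  LatePay: Age, Education, Income, Utilization
  Debt: Age, Employed, Region
  Default: Education, Employed, Income, LoanAmt, Region
MB(CreditScore) = {Age, Debt, Default, Education, Employed, Income, Inquiries, LatePay, LoanAmt, Region, Utilization}, which has 11 nodes.

11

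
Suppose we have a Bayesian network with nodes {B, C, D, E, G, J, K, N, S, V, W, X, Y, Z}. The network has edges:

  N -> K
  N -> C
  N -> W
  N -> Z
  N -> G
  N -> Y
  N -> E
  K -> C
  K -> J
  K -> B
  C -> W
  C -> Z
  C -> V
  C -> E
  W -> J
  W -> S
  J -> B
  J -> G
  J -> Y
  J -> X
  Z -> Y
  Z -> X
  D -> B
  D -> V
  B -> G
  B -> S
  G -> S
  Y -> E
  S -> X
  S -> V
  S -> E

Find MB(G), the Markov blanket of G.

The Markov blanket of a node is its parents, its children, and the other parents of its children.
G's parents: B, J, N.
Children of G: S.
For each child, the remaining parents (spouses of G):
  S's other parents are B, W.
MB(G) = {B, J, N, S, W}.

{B, J, N, S, W}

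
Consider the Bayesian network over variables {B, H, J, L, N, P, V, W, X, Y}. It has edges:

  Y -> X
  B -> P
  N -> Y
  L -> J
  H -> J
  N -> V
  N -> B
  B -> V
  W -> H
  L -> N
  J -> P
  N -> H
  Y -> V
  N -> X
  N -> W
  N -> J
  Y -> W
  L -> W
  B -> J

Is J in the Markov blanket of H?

Yes

J is a child of H.
So J ∈ MB(H).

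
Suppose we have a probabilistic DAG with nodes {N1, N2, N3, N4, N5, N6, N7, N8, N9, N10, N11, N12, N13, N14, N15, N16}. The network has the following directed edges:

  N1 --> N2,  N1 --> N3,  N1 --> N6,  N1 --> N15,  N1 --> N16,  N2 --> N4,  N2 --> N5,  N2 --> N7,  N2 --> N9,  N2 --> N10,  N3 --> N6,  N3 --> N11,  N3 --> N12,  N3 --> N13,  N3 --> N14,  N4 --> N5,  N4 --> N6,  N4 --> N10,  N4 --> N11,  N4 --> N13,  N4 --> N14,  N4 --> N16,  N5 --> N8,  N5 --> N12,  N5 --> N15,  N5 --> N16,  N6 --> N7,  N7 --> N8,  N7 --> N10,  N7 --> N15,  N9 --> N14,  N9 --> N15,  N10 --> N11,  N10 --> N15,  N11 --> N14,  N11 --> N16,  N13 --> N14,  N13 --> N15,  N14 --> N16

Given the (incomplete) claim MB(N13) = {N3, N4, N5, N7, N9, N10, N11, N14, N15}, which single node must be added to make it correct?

N13's parents: N3, N4.
N13 has children N14, N15.
Parents of each child, excluding N13:
  N14: N3, N4, N9, N11
  N15: N1, N5, N7, N9, N10
MB(N13) = {N1, N3, N4, N5, N7, N9, N10, N11, N14, N15}.
Comparing with the claimed set, N1 is missing.

N1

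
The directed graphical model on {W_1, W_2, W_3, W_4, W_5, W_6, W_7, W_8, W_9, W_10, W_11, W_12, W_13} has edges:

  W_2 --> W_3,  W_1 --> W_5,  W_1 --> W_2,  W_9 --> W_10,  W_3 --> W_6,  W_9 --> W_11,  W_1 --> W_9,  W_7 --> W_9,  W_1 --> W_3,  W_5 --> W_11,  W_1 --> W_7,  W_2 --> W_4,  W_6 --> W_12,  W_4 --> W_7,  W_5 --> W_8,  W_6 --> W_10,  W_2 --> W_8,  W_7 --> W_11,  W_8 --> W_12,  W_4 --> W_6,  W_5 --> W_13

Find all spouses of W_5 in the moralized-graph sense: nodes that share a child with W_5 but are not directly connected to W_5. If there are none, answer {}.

{W_2, W_7, W_9}

Children of W_5: W_8, W_11, W_13.
  parents(W_8) \ {W_5} = {W_2}.
  W_11's other parents are W_7, W_9.
  W_13: no additional parents.
Excluding nodes already adjacent to W_5 (W_1, W_8, W_11, W_13), the co-parent-only contribution is {W_2, W_7, W_9}.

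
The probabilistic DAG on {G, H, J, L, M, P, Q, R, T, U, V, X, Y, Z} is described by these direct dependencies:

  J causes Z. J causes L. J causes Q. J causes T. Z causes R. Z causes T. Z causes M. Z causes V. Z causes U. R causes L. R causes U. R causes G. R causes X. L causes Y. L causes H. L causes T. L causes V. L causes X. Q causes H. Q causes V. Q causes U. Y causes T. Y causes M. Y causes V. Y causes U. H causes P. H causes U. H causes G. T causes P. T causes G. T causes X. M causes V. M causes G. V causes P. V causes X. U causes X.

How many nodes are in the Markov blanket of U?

U has parents H, Q, R, Y, Z.
U's children: X.
Other parents of U's children:
  X: L, R, T, V
MB(U) = {H, L, Q, R, T, V, X, Y, Z}, which has 9 nodes.

9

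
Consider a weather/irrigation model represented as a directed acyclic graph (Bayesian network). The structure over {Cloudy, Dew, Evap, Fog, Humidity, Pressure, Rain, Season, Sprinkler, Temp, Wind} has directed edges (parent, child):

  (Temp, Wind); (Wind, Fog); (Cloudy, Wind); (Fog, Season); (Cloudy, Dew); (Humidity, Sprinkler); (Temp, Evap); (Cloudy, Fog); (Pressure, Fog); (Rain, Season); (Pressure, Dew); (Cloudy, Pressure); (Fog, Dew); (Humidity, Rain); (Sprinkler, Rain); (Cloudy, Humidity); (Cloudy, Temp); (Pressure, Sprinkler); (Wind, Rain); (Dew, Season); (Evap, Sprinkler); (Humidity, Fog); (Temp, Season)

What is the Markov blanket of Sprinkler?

{Evap, Humidity, Pressure, Rain, Wind}

Parents of Sprinkler: Evap, Humidity, Pressure.
Children of Sprinkler: Rain.
Co-parents of Sprinkler (other parents of its children):
  Rain's other parents are Humidity, Wind.
So the Markov blanket of Sprinkler is {Evap, Humidity, Pressure, Rain, Wind}.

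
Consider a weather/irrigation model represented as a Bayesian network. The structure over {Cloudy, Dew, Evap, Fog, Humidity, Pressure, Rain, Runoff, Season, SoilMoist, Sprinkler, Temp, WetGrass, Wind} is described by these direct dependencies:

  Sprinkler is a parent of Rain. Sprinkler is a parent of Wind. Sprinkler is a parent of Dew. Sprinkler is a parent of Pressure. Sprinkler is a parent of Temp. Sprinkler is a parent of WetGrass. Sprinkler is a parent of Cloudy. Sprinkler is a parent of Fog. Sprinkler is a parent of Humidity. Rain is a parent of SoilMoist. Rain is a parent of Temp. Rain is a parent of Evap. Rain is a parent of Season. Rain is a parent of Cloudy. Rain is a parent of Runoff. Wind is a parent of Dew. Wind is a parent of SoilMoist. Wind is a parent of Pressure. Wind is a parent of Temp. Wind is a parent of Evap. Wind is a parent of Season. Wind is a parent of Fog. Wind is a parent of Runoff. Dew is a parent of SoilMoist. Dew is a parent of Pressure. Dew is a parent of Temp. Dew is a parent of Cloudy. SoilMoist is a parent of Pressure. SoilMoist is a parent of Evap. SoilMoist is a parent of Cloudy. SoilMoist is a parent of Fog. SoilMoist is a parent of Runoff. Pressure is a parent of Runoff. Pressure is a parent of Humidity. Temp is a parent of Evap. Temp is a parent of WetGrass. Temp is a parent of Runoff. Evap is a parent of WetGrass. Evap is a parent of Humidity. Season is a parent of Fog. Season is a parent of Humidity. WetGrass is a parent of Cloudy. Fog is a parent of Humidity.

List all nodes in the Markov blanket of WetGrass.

WetGrass's parents: Evap, Sprinkler, Temp.
Children of WetGrass: Cloudy.
Co-parents of WetGrass (other parents of its children):
  Cloudy's other parents are Dew, Rain, SoilMoist, Sprinkler.
Taking the union gives {Cloudy, Dew, Evap, Rain, SoilMoist, Sprinkler, Temp}.

{Cloudy, Dew, Evap, Rain, SoilMoist, Sprinkler, Temp}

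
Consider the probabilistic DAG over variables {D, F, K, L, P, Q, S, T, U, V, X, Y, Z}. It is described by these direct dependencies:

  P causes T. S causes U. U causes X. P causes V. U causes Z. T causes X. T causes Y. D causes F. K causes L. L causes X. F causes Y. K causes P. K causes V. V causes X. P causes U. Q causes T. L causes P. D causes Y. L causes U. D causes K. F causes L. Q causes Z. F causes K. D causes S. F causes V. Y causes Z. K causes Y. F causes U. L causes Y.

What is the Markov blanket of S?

Parents of S: D.
S has child U.
For each child, the remaining parents (spouses of S):
  parents(U) \ {S} = {F, L, P}.
So the Markov blanket of S is {D, F, L, P, U}.

{D, F, L, P, U}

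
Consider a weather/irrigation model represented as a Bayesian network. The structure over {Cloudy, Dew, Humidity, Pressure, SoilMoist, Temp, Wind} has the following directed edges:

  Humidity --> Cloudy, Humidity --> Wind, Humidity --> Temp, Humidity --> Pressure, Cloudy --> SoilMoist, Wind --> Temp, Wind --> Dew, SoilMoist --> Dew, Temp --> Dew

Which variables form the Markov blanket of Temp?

{Dew, Humidity, SoilMoist, Wind}

Pa(Temp) = {Humidity, Wind}.
Ch(Temp) = {Dew}.
Parents of each child, excluding Temp:
  Dew: SoilMoist, Wind
So the Markov blanket of Temp is {Dew, Humidity, SoilMoist, Wind}.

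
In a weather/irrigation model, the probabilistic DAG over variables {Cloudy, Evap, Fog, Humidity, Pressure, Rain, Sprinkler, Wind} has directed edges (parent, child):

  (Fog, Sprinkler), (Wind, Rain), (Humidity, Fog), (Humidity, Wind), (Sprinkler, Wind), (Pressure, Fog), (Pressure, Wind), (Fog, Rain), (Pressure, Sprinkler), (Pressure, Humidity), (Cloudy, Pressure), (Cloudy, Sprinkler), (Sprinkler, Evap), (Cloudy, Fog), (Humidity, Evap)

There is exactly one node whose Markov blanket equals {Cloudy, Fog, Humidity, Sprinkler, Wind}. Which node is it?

Pressure

The target node must have every member of {Cloudy, Fog, Humidity, Sprinkler, Wind} as a parent, child, or co-parent, and no others.
Parents of Pressure: Cloudy; children: Fog, Humidity, Sprinkler, Wind; co-parents: Cloudy, Fog, Humidity, Sprinkler.
These exactly cover the given set, so the node is Pressure.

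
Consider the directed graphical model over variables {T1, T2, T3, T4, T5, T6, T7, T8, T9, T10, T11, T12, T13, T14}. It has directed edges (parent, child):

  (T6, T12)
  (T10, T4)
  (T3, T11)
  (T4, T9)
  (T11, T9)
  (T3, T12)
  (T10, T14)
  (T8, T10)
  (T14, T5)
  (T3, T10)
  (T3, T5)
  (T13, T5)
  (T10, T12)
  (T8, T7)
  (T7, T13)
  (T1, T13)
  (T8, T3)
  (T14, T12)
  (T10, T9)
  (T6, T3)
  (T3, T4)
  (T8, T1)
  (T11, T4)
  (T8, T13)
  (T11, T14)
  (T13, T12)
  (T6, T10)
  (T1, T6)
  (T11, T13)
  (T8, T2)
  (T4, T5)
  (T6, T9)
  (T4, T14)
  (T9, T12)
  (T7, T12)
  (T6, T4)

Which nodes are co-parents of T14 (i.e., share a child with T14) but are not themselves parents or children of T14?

{T3, T6, T7, T9, T13}

Children of T14: T5, T12.
  parents(T12) \ {T14} = {T3, T6, T7, T9, T10, T13}.
  T5 also has parents T3, T4, T13.
Excluding nodes already adjacent to T14 (T4, T5, T10, T11, T12), the co-parent-only contribution is {T3, T6, T7, T9, T13}.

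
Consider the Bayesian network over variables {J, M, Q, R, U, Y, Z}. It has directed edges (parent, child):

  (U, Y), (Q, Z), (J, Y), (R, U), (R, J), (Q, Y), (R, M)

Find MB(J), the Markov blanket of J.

{Q, R, U, Y}

Recall MB(v) = parents ∪ children ∪ spouses, where spouses are the other parents of v's children.
J's parents: R.
J has child Y.
Other parents of J's children:
  Y: Q, U
So the Markov blanket of J is {Q, R, U, Y}.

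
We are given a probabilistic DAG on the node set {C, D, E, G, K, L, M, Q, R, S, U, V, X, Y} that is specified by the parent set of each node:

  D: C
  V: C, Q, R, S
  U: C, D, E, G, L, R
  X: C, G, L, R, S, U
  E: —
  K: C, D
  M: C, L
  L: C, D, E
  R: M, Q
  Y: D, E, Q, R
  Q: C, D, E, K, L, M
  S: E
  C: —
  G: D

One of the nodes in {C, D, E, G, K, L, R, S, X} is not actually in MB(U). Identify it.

By definition, MB(U) is built from U's parents, U's children, and the co-parents of U.
Pa(U) = {C, D, E, G, L, R}.
Ch(U) = {X}.
Co-parents of U (other parents of its children):
  X's other parents are C, G, L, R, S.
MB(U) = {C, D, E, G, L, R, S, X}.
K is neither a parent, child, nor co-parent of U, so it does not belong.

K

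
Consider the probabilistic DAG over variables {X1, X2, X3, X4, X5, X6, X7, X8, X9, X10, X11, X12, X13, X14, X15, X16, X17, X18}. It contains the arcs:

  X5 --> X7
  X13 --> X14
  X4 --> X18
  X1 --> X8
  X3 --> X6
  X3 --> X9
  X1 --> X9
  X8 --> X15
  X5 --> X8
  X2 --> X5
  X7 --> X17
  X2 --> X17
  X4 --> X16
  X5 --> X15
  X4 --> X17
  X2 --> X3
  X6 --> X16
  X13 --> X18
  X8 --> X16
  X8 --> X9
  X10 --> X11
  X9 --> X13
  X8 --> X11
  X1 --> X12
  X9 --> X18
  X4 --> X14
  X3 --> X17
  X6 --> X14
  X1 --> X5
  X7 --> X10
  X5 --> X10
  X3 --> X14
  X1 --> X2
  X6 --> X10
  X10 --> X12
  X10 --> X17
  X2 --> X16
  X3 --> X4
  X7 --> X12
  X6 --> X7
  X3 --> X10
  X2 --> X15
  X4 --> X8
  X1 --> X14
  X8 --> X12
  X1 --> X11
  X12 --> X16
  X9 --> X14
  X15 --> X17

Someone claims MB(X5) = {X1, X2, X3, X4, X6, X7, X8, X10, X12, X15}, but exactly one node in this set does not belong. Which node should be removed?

X12

The Markov blanket of a node is its parents, its children, and the other parents of its children.
Pa(X5) = {X1, X2}.
X5 has children X7, X8, X10, X15.
For each child, the remaining parents (spouses of X5):
  X7: X6
  X8: X1, X4
  X10: X3, X6, X7
  X15: X2, X8
MB(X5) = {X1, X2, X3, X4, X6, X7, X8, X10, X15}.
X12 is neither a parent, child, nor co-parent of X5, so it does not belong.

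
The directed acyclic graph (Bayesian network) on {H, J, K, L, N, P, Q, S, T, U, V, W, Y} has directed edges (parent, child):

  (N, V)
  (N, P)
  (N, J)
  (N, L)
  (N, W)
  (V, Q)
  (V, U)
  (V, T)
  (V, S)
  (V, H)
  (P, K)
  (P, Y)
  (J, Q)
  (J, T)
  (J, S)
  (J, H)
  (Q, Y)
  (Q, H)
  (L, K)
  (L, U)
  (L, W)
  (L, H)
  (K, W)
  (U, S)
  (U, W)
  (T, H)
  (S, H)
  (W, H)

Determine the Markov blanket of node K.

Children of K: W.
Pa(K) = {L, P}.
Co-parents of K (other parents of its children):
  W also has parents L, N, U.
Taking the union gives {L, N, P, U, W}.

{L, N, P, U, W}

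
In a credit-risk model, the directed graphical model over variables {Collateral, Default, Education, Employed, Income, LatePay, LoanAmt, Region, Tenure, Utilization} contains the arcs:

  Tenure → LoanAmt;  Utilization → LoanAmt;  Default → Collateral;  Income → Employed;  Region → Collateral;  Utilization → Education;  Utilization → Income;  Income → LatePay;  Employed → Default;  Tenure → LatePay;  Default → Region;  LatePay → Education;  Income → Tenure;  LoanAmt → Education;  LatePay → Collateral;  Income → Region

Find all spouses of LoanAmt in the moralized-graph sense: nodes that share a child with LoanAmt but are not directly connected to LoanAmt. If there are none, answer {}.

{LatePay}

Children of LoanAmt: Education.
  Education: LatePay, Utilization
Excluding nodes already adjacent to LoanAmt (Education, Tenure, Utilization), the co-parent-only contribution is {LatePay}.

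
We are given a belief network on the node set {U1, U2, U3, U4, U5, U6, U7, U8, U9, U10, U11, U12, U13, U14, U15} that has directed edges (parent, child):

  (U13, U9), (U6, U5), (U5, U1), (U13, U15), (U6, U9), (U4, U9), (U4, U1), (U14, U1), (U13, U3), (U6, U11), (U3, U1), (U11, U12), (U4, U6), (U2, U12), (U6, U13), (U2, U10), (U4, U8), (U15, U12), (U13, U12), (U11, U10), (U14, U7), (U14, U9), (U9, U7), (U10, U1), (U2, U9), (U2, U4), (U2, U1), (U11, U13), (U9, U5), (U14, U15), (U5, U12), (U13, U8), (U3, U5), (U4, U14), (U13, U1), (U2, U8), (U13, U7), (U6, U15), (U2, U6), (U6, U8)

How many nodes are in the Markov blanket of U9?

8

By definition, MB(U9) is built from U9's parents, U9's children, and the co-parents of U9.
Parents of U9: U2, U4, U6, U13, U14.
Ch(U9) = {U5, U7}.
Other parents of U9's children:
  U7 also has parents U13, U14.
  U5's other parents are U3, U6.
MB(U9) = {U2, U3, U4, U5, U6, U7, U13, U14}, which has 8 nodes.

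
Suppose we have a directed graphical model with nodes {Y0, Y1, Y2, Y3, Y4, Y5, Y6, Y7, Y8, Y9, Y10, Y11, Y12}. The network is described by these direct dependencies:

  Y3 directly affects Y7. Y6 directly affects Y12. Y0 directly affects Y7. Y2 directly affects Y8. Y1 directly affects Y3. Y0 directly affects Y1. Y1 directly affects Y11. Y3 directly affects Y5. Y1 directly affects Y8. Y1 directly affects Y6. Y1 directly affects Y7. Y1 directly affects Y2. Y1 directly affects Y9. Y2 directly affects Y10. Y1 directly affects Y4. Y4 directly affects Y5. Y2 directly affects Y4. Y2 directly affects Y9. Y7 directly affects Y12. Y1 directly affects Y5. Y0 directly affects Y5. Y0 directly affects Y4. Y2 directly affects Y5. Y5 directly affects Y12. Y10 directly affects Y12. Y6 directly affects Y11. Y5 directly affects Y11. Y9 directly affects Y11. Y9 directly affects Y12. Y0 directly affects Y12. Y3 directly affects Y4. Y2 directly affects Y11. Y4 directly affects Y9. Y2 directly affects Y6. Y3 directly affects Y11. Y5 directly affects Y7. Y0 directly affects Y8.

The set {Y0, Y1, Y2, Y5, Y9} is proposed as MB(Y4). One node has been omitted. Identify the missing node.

Y3

Recall MB(v) = parents ∪ children ∪ spouses, where spouses are the other parents of v's children.
Y4's parents: Y0, Y1, Y2, Y3.
Y4's children: Y5, Y9.
Co-parents of Y4 (other parents of its children):
  Y5: Y0, Y1, Y2, Y3
  Y9: Y1, Y2
MB(Y4) = {Y0, Y1, Y2, Y3, Y5, Y9}.
Comparing with the claimed set, Y3 is missing.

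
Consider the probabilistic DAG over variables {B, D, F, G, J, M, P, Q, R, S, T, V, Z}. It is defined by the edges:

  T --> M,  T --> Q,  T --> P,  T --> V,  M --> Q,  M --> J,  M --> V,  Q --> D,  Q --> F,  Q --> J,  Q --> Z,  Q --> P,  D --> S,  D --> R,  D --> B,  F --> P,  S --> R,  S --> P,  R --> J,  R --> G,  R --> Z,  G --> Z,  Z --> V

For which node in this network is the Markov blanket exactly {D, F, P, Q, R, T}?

The target node must have every member of {D, F, P, Q, R, T} as a parent, child, or co-parent, and no others.
Parents of S: D; children: P, R; co-parents: D, F, Q, T.
These exactly cover the given set, so the node is S.

S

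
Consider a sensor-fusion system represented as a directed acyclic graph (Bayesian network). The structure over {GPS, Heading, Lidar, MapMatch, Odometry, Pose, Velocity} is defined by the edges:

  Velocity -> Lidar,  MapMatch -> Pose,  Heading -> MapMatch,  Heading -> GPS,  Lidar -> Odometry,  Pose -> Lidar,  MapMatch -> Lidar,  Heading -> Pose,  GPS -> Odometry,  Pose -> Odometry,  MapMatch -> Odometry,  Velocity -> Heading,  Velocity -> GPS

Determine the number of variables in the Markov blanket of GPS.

6

A node's Markov blanket = Pa ∪ Ch ∪ (parents of Ch other than the node itself).
Ch(GPS) = {Odometry}.
Pa(GPS) = {Heading, Velocity}.
For each child, the remaining parents (spouses of GPS):
  Odometry's other parents are Lidar, MapMatch, Pose.
MB(GPS) = {Heading, Lidar, MapMatch, Odometry, Pose, Velocity}, which has 6 nodes.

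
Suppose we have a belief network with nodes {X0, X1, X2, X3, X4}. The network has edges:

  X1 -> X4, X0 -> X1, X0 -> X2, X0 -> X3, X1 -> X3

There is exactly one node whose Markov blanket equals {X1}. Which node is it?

The target node must have every member of {X1} as a parent, child, or co-parent, and no others.
Parents of X4: X1; children: none; co-parents: none.
These exactly cover the given set, so the node is X4.

X4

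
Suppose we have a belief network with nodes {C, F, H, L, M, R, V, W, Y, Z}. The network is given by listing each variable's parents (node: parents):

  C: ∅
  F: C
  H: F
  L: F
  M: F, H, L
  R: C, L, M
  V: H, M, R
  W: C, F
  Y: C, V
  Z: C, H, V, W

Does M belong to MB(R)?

M is a parent of R.
So M ∈ MB(R).

Yes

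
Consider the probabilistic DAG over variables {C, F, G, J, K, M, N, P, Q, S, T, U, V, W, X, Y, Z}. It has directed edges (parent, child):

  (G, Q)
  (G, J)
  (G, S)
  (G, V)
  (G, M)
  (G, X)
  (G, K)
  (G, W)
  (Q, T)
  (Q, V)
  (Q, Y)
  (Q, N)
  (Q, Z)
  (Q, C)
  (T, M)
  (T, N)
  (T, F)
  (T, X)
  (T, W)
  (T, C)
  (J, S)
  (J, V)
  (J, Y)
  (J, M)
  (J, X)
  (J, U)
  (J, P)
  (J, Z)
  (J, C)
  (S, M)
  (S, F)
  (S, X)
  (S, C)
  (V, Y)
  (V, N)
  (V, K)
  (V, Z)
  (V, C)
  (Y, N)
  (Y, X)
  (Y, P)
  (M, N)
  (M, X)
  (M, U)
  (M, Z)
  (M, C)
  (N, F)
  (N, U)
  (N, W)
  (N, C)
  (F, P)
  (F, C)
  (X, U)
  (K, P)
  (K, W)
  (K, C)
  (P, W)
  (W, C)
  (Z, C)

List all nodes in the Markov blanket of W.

{C, F, G, J, K, M, N, P, Q, S, T, V, Z}

Pa(W) = {G, K, N, P, T}.
Children of W: C.
Parents of each child, excluding W:
  C's other parents are F, J, K, M, N, Q, S, T, V, Z.
Taking the union gives {C, F, G, J, K, M, N, P, Q, S, T, V, Z}.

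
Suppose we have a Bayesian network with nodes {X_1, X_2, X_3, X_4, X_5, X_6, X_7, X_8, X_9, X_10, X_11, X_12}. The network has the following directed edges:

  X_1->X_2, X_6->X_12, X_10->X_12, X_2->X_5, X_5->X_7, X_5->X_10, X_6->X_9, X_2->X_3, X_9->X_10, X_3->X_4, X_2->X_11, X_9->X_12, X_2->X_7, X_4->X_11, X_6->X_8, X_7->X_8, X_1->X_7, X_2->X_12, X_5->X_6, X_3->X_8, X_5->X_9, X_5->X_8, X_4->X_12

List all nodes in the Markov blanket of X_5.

{X_1, X_2, X_3, X_6, X_7, X_8, X_9, X_10}

Pa(X_5) = {X_2}.
X_5 has children X_6, X_7, X_8, X_9, X_10.
Co-parents of X_5 (other parents of its children):
  X_6: —
  X_7: X_1, X_2
  X_8: X_3, X_6, X_7
  X_9: X_6
  X_10: X_9
Union: {X_2} ∪ {X_6, X_7, X_8, X_9, X_10} ∪ {X_1, X_2, X_3, X_6, X_7, X_9} = {X_1, X_2, X_3, X_6, X_7, X_8, X_9, X_10}.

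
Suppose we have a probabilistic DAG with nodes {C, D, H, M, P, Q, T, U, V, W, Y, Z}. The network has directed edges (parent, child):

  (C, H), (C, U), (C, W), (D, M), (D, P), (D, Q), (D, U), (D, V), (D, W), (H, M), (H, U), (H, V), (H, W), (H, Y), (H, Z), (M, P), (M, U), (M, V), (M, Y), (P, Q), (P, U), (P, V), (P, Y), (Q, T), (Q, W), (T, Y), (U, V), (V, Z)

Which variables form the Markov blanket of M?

Recall MB(v) = parents ∪ children ∪ spouses, where spouses are the other parents of v's children.
M has parents D, H.
Ch(M) = {P, U, V, Y}.
For each child, the remaining parents (spouses of M):
  P's other parent is D.
  parents(U) \ {M} = {C, D, H, P}.
  parents(V) \ {M} = {D, H, P, U}.
  parents(Y) \ {M} = {H, P, T}.
MB(M) = {C, D, H, P, T, U, V, Y}.

{C, D, H, P, T, U, V, Y}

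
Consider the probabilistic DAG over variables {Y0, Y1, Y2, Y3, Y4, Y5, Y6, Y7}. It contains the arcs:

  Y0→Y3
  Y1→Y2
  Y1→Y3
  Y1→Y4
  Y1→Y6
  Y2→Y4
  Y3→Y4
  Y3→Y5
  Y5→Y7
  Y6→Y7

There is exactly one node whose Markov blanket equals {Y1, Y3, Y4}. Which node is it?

The target node must have every member of {Y1, Y3, Y4} as a parent, child, or co-parent, and no others.
Parents of Y2: Y1; children: Y4; co-parents: Y1, Y3.
These exactly cover the given set, so the node is Y2.

Y2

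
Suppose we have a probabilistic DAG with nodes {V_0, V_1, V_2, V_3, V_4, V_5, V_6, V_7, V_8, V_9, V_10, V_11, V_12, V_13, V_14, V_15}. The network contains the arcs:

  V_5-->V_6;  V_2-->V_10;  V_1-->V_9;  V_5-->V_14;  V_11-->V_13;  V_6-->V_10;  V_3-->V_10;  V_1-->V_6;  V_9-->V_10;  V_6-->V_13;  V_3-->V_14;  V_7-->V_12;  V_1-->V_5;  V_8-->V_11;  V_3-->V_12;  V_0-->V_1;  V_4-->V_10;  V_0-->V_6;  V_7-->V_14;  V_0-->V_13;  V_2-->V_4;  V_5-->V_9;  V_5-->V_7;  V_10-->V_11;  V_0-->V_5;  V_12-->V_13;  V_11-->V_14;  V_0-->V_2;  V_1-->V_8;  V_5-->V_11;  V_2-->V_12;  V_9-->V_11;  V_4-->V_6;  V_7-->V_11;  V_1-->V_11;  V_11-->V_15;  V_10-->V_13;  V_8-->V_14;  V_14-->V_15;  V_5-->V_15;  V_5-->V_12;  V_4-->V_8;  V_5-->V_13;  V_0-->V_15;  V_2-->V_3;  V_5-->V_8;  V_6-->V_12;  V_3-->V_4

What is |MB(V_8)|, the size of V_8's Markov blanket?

A node's Markov blanket = Pa ∪ Ch ∪ (parents of Ch other than the node itself).
V_8's parents: V_1, V_4, V_5.
Ch(V_8) = {V_11, V_14}.
For each child, the remaining parents (spouses of V_8):
  V_11 also has parents V_1, V_5, V_7, V_9, V_10.
  V_14's other parents are V_3, V_5, V_7, V_11.
MB(V_8) = {V_1, V_3, V_4, V_5, V_7, V_9, V_10, V_11, V_14}, which has 9 nodes.

9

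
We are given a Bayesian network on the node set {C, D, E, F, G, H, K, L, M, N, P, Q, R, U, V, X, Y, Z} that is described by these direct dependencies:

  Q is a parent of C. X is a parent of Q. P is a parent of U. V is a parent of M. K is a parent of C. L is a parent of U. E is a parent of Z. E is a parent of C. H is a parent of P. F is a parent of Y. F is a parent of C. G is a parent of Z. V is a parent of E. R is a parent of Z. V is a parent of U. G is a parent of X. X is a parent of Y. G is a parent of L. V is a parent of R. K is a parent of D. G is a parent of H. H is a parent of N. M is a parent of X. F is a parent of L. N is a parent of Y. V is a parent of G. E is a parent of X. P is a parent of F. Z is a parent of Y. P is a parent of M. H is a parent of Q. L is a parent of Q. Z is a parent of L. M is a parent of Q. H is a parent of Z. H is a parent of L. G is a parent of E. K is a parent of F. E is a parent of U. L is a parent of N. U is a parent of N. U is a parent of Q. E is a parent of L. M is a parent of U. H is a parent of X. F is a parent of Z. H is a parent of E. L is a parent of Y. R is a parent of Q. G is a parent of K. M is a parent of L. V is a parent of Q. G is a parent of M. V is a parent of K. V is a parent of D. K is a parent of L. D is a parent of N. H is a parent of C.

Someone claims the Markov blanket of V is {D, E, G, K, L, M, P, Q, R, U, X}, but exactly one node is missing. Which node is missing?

V's parents: none.
V's children: D, E, G, K, M, Q, R, U.
Parents of each child, excluding V:
  R: —
  G: —
  E: G, H
  M: G, P
  K: G
  U: E, L, M, P
  D: K
  Q: H, L, M, R, U, X
MB(V) = {D, E, G, H, K, L, M, P, Q, R, U, X}.
Comparing with the claimed set, H is missing.

H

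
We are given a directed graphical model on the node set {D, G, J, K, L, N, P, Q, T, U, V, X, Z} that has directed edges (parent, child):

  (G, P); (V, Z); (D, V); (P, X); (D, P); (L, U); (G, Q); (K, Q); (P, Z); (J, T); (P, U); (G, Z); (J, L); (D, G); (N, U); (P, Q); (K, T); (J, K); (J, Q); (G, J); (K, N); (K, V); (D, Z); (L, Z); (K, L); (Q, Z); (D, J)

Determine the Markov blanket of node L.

{D, G, J, K, N, P, Q, U, V, Z}

L has parents J, K.
L's children: U, Z.
Parents of each child, excluding L:
  U also has parents N, P.
  parents(Z) \ {L} = {D, G, P, Q, V}.
Union: {J, K} ∪ {U, Z} ∪ {D, G, N, P, Q, V} = {D, G, J, K, N, P, Q, U, V, Z}.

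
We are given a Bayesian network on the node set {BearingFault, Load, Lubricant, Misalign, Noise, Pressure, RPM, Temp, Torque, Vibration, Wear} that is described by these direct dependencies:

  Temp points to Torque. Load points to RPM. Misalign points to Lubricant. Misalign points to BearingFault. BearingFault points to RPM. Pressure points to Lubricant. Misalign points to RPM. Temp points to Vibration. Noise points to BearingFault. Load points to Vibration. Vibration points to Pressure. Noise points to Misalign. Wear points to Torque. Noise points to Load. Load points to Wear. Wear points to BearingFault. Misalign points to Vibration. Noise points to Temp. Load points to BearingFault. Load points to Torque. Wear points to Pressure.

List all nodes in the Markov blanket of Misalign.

{BearingFault, Load, Lubricant, Noise, Pressure, RPM, Temp, Vibration, Wear}

A node's Markov blanket = Pa ∪ Ch ∪ (parents of Ch other than the node itself).
Parents of Misalign: Noise.
Misalign has children BearingFault, Lubricant, RPM, Vibration.
For each child, the remaining parents (spouses of Misalign):
  Vibration also has parents Load, Temp.
  BearingFault also has parents Load, Noise, Wear.
  RPM also has parents BearingFault, Load.
  parents(Lubricant) \ {Misalign} = {Pressure}.
Taking the union gives {BearingFault, Load, Lubricant, Noise, Pressure, RPM, Temp, Vibration, Wear}.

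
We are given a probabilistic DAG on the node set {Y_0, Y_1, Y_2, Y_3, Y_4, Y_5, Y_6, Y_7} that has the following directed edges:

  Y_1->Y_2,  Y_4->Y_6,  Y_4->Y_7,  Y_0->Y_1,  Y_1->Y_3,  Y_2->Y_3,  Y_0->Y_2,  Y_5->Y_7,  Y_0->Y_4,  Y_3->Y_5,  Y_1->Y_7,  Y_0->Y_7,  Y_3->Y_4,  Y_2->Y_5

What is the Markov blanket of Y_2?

{Y_0, Y_1, Y_3, Y_5}

Pa(Y_2) = {Y_0, Y_1}.
Children of Y_2: Y_3, Y_5.
Co-parents of Y_2 (other parents of its children):
  parents(Y_3) \ {Y_2} = {Y_1}.
  parents(Y_5) \ {Y_2} = {Y_3}.
Taking the union gives {Y_0, Y_1, Y_3, Y_5}.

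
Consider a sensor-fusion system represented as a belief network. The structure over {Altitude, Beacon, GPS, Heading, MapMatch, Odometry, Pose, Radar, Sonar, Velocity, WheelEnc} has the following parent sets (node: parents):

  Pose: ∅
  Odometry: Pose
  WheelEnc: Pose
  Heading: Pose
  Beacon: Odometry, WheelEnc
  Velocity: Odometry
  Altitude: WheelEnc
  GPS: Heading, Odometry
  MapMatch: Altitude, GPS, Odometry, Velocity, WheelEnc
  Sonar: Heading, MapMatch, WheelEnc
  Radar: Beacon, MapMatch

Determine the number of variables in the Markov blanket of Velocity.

Ch(Velocity) = {MapMatch}.
Velocity has parent Odometry.
Other parents of Velocity's children:
  MapMatch: Altitude, GPS, Odometry, WheelEnc
MB(Velocity) = {Altitude, GPS, MapMatch, Odometry, WheelEnc}, which has 5 nodes.

5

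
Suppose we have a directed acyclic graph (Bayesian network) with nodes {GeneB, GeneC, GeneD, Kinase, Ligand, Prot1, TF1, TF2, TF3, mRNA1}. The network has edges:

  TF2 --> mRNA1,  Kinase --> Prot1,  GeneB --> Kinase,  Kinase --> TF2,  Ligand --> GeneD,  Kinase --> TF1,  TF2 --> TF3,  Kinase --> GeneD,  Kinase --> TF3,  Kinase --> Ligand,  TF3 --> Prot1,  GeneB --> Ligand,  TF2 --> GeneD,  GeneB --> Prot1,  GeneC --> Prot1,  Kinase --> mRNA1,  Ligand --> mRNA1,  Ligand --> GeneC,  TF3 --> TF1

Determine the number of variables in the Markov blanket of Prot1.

4

By definition, MB(Prot1) is built from Prot1's parents, Prot1's children, and the co-parents of Prot1.
Pa(Prot1) = {GeneB, GeneC, Kinase, TF3}.
Prot1 has no children.
With no children, Prot1 has no spouses; the co-parent set is empty.
MB(Prot1) = {GeneB, GeneC, Kinase, TF3}, which has 4 nodes.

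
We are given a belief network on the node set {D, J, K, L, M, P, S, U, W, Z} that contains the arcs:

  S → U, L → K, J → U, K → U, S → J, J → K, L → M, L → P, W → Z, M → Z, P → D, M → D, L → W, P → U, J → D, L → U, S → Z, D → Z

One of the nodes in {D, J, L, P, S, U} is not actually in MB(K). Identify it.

A node's Markov blanket = Pa ∪ Ch ∪ (parents of Ch other than the node itself).
Parents of K: J, L.
K's children: U.
Other parents of K's children:
  U's other parents are J, L, P, S.
MB(K) = {J, L, P, S, U}.
D is neither a parent, child, nor co-parent of K, so it does not belong.

D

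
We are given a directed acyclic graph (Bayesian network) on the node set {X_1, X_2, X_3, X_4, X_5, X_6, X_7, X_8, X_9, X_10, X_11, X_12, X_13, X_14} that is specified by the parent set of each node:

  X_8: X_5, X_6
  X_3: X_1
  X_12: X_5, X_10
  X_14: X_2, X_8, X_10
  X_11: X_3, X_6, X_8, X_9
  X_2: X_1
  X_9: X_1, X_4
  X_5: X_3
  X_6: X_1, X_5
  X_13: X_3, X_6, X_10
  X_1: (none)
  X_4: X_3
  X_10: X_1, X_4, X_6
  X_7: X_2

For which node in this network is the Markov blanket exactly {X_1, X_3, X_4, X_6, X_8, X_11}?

The target node must have every member of {X_1, X_3, X_4, X_6, X_8, X_11} as a parent, child, or co-parent, and no others.
Parents of X_9: X_1, X_4; children: X_11; co-parents: X_3, X_6, X_8.
These exactly cover the given set, so the node is X_9.

X_9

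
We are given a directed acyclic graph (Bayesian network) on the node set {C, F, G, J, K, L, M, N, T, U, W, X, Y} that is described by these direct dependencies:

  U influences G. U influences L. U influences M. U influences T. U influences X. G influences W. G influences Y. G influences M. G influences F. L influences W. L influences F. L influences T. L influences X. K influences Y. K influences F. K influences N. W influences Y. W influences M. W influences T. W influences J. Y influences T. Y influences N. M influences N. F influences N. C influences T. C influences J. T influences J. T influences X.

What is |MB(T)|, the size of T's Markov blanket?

By definition, MB(T) is built from T's parents, T's children, and the co-parents of T.
Pa(T) = {C, L, U, W, Y}.
Ch(T) = {J, X}.
Parents of each child, excluding T:
  J: C, W
  X: L, U
MB(T) = {C, J, L, U, W, X, Y}, which has 7 nodes.

7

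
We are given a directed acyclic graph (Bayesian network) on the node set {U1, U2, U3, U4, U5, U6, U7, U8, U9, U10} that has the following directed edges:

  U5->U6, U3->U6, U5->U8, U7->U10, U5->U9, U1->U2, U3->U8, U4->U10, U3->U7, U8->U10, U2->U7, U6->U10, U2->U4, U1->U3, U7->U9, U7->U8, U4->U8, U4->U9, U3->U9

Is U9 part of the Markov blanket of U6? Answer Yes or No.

Recall MB(v) = parents ∪ children ∪ spouses, where spouses are the other parents of v's children.
U6 has child U10.
Pa(U6) = {U3, U5}.
For each child, the remaining parents (spouses of U6):
  U10's other parents are U4, U7, U8.
MB(U6) = {U3, U4, U5, U7, U8, U10}; U9 is not in this set.

No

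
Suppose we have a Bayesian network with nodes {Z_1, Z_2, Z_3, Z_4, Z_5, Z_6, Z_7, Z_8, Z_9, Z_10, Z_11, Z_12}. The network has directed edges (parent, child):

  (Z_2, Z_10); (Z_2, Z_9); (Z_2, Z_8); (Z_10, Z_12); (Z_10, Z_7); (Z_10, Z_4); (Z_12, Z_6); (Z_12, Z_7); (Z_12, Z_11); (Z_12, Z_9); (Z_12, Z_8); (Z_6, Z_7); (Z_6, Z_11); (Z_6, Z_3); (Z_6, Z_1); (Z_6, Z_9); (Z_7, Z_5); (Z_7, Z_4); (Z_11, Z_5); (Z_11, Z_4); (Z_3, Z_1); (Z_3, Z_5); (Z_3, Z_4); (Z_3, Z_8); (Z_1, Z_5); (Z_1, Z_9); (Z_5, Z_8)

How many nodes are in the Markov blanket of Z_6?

8

Z_6 has parent Z_12.
Children of Z_6: Z_1, Z_3, Z_7, Z_9, Z_11.
Other parents of Z_6's children:
  Z_7 also has parents Z_10, Z_12.
  Z_11 also has parent Z_12.
  Z_3 has no other parent.
  parents(Z_1) \ {Z_6} = {Z_3}.
  Z_9 also has parents Z_1, Z_2, Z_12.
MB(Z_6) = {Z_1, Z_2, Z_3, Z_7, Z_9, Z_10, Z_11, Z_12}, which has 8 nodes.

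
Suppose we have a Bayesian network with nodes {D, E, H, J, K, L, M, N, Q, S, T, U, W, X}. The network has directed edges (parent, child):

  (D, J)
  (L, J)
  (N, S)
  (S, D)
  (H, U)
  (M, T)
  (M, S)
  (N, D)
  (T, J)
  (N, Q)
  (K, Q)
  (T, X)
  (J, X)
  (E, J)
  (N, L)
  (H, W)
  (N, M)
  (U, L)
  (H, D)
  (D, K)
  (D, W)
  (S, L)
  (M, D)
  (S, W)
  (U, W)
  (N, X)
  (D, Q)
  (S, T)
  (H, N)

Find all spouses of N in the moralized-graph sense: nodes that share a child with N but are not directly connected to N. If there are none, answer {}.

{J, K, T, U}

Children of N: D, L, M, Q, S, X.
  M: no additional parents.
  S's other parent is M.
  L also has parents S, U.
  D also has parents H, M, S.
  parents(X) \ {N} = {J, T}.
  Q also has parents D, K.
Excluding nodes already adjacent to N (D, H, L, M, Q, S, X), the co-parent-only contribution is {J, K, T, U}.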